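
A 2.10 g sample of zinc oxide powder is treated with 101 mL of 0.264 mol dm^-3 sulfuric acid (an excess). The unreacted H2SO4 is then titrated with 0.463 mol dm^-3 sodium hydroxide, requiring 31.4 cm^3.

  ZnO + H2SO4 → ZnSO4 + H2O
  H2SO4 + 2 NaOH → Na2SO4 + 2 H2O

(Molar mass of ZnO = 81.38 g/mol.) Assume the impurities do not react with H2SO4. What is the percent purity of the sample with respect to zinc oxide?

75.2 %

n(H2SO4) added = 0.101 × 0.264 = 0.0267 mol
n(NaOH) used in back-titration = 0.0314 × 0.463 = 0.0145 mol
From the 1:2 ratio, n(H2SO4) left over = 1/2 × 0.0145 = 7.27 × 10^-3 mol
n(H2SO4) consumed by analyte = 0.0267 − 7.27 × 10^-3 = 0.0194 mol
n(ZnO) = 0.0194 mol (1:1 ratio)
mass of ZnO = 0.0194 × 81.38 = 1.58 g
% ZnO = 1.58 / 2.10 × 100 = 75.2 %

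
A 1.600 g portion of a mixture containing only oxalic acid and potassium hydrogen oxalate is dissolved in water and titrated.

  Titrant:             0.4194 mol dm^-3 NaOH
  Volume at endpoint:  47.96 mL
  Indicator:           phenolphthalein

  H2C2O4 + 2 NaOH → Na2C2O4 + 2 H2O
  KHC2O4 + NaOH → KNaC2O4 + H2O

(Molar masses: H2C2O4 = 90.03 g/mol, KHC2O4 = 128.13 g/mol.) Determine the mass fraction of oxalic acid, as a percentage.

n(NaOH) = 0.04796 × 0.4194 = 0.02011 mol
Let x = n(H2C2O4), y = n(KHC2O4).
Titrant: 2x + 1y = 0.02011;  mass: 90.03x + 128.13y = 1.600
Solving, x = 5.879 × 10^-3 mol, y = 8.356 × 10^-3 mol
mass of H2C2O4 = 5.879 × 10^-3 × 90.03 = 0.5293 g
% H2C2O4 = 0.5293 / 1.600 × 100 = 33.08 %

33.08 %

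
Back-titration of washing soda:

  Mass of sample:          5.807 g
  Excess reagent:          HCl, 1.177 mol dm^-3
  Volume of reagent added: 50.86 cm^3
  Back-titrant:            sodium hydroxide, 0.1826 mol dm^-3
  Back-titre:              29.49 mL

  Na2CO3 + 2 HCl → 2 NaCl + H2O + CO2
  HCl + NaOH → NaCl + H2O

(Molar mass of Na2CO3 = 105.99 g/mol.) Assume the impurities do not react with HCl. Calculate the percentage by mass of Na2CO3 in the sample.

n(HCl) added = 0.05086 × 1.177 = 0.05986 mol
n(NaOH) used in back-titration = 0.02949 × 0.1826 = 5.385 × 10^-3 mol
n(HCl) left over = 5.385 × 10^-3 mol (1:1 ratio)
n(HCl) consumed by analyte = 0.05986 − 5.385 × 10^-3 = 0.05448 mol
From the 1:2 ratio, n(Na2CO3) = 1/2 × 0.05448 = 0.02724 mol
mass of Na2CO3 = 0.02724 × 105.99 = 2.887 g
% Na2CO3 = 2.887 / 5.807 × 100 = 49.72 %

49.72 %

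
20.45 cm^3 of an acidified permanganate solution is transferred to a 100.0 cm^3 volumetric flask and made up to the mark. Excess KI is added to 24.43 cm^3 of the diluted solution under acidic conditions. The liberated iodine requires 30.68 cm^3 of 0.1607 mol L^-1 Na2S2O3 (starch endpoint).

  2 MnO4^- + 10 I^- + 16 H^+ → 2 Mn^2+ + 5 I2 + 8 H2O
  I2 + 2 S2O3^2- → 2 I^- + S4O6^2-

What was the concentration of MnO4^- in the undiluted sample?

0.1974 mol/L

n(S2O3^2-) = 0.03068 × 0.1607 = 4.930 × 10^-3 mol
n(I2) = n(S2O3^2-)/2 = 2.465 × 10^-3 mol
From the 2:5 ratio, n(MnO4^-) in the aliquot = 2/5 × 2.465 × 10^-3 = 9.861 × 10^-4 mol
[MnO4^-]_dilute = 9.861 × 10^-4 / 0.02443 = 0.04036 mol/L
[MnO4^-]_original = 0.04036 × 100.0/20.45 = 0.1974 mol/L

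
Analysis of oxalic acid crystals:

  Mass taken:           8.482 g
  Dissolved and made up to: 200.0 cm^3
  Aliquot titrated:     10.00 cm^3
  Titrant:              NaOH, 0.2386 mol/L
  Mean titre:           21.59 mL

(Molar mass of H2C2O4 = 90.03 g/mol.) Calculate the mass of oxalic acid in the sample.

4.638 g

H2C2O4 + 2 NaOH → Na2C2O4 + 2 H2O
n(NaOH) per titration = 0.02159 × 0.2386 = 5.151 × 10^-3 mol
From the 1:2 ratio, n(H2C2O4) in each aliquot = 1/2 × 5.151 × 10^-3 = 2.576 × 10^-3 mol
n(H2C2O4) in the whole flask = 2.576 × 10^-3 × 200.0/10.00 = 0.05151 mol
mass of H2C2O4 = 0.05151 × 90.03 = 4.638 g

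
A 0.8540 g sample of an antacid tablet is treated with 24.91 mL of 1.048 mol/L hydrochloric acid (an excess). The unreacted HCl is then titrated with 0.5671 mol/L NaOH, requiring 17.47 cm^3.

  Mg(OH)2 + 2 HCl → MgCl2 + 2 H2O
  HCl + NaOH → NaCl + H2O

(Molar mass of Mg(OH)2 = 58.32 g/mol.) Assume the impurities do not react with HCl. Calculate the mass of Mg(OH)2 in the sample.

n(HCl) added = 0.02491 × 1.048 = 0.02611 mol
n(NaOH) used in back-titration = 0.01747 × 0.5671 = 9.907 × 10^-3 mol
n(HCl) left over = 9.907 × 10^-3 mol (1:1 ratio)
n(HCl) consumed by analyte = 0.02611 − 9.907 × 10^-3 = 0.01620 mol
From the 1:2 ratio, n(Mg(OH)2) = 1/2 × 0.01620 = 8.099 × 10^-3 mol
mass of Mg(OH)2 = 8.099 × 10^-3 × 58.32 = 0.4723 g

0.4723 g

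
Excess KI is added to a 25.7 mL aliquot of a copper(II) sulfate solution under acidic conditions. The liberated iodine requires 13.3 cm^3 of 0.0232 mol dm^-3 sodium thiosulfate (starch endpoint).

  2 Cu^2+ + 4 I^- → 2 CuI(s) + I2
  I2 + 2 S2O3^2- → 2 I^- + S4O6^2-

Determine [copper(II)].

n(S2O3^2-) = 0.0133 × 0.0232 = 3.09 × 10^-4 mol
n(I2) = n(S2O3^2-)/2 = 1.54 × 10^-4 mol
From the 2:1 ratio, n(Cu2+) in the aliquot = 2/1 × 1.54 × 10^-4 = 3.09 × 10^-4 mol
[Cu2+] = 3.09 × 10^-4 / 0.0257 = 0.0120 mol/L

0.0120 mol/L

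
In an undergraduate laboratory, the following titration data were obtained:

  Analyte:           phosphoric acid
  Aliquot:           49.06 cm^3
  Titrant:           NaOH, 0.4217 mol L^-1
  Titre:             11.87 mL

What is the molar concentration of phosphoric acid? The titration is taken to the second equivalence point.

H3PO4 + 2 NaOH → Na2HPO4 + 2 H2O
n(NaOH) = 0.01187 L × 0.4217 mol/L = 5.006 × 10^-3 mol
From the 1:2 mole ratio, n(H3PO4) = 1/2 × 5.006 × 10^-3 = 2.503 × 10^-3 mol
[H3PO4] = 2.503 × 10^-3 mol / 0.04906 L = 0.05101 mol/L

0.05101 mol/L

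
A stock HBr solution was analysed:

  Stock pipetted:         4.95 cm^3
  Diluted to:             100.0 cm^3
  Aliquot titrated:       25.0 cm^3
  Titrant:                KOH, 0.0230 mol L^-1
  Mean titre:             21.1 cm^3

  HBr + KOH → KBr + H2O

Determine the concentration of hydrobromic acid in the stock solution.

n(KOH) = 0.0211 × 0.0230 = 4.85 × 10^-4 mol
n(HBr) in the aliquot = 4.85 × 10^-4 mol (1:1 ratio)
[HBr]_dilute = 4.85 × 10^-4 / 0.0250 = 0.0194 mol/L
Dilution factor = 100.0 / 4.95 = 20.20
[HBr]_stock = 0.0194 × 20.20 = 0.392 mol/L

0.392 mol/L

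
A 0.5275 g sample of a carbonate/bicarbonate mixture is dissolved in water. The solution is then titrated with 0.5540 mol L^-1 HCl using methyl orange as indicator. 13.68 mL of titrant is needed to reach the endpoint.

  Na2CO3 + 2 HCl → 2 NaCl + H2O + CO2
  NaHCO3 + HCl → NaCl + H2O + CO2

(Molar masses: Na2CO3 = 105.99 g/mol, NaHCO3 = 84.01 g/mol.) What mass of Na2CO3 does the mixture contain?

0.1866 g

n(HCl) = 0.01368 × 0.5540 = 7.579 × 10^-3 mol
Let x = n(Na2CO3), y = n(NaHCO3).
Titrant: 2x + 1y = 7.579 × 10^-3;  mass: 105.99x + 84.01y = 0.5275
Solving, x = 1.760 × 10^-3 mol, y = 4.058 × 10^-3 mol
mass of Na2CO3 = 1.760 × 10^-3 × 105.99 = 0.1866 g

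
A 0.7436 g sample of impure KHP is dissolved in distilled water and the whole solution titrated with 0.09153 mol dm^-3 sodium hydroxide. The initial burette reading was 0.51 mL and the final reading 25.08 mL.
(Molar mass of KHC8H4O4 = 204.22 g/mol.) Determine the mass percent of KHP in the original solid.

61.76 %

KHC8H4O4 + NaOH → KNaC8H4O4 + H2O
n(NaOH) = 0.02457 L × 0.09153 mol/L = 2.249 × 10^-3 mol
n(KHC8H4O4) = 2.249 × 10^-3 mol (1:1 ratio)
mass of KHC8H4O4 = 2.249 × 10^-3 × 204.22 g/mol = 0.4593 g
% KHC8H4O4 = 0.4593 / 0.7436 × 100 = 61.76 %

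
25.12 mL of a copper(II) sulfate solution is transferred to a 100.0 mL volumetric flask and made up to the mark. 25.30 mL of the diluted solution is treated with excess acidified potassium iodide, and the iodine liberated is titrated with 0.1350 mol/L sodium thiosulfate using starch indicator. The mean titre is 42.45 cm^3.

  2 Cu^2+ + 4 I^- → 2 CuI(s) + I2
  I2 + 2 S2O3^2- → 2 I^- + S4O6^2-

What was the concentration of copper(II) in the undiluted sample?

n(S2O3^2-) = 0.04245 × 0.1350 = 5.731 × 10^-3 mol
n(I2) = n(S2O3^2-)/2 = 2.865 × 10^-3 mol
From the 2:1 ratio, n(Cu2+) in the aliquot = 2/1 × 2.865 × 10^-3 = 5.731 × 10^-3 mol
[Cu2+]_dilute = 5.731 × 10^-3 / 0.02530 = 0.2265 mol/L
[Cu2+]_original = 0.2265 × 100.0/25.12 = 0.9017 mol/L

0.9017 mol/L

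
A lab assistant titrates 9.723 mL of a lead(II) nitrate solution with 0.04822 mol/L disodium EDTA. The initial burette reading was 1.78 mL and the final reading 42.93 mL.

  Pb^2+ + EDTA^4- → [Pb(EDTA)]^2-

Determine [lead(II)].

n(EDTA) = 0.04115 L × 0.04822 mol/L = 1.984 × 10^-3 mol
n(Pb2+) = 1.984 × 10^-3 mol (1:1 mole ratio)
[Pb2+] = 1.984 × 10^-3 mol / 0.009723 L = 0.2041 mol/L

0.2041 mol/L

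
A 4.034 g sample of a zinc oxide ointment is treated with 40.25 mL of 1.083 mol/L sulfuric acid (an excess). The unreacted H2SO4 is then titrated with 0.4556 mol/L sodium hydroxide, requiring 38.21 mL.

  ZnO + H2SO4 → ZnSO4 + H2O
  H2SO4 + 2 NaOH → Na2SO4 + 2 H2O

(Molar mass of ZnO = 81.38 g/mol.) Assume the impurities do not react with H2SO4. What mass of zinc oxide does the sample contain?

2.839 g

n(H2SO4) added = 0.04025 × 1.083 = 0.04359 mol
n(NaOH) used in back-titration = 0.03821 × 0.4556 = 0.01741 mol
From the 1:2 ratio, n(H2SO4) left over = 1/2 × 0.01741 = 8.704 × 10^-3 mol
n(H2SO4) consumed by analyte = 0.04359 − 8.704 × 10^-3 = 0.03489 mol
n(ZnO) = 0.03489 mol (1:1 ratio)
mass of ZnO = 0.03489 × 81.38 = 2.839 g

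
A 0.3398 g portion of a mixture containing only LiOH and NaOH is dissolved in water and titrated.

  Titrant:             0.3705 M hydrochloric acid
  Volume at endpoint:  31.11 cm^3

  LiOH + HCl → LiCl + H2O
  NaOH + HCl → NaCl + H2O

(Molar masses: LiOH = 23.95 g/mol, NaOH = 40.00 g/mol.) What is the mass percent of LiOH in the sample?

53.25 %

n(HCl) = 0.03111 × 0.3705 = 0.01153 mol
Let x = n(LiOH), y = n(NaOH).
Titrant: 1x + 1y = 0.01153;  mass: 23.95x + 40.00y = 0.3398
Solving, x = 7.555 × 10^-3 mol, y = 3.972 × 10^-3 mol
mass of LiOH = 7.555 × 10^-3 × 23.95 = 0.1809 g
% LiOH = 0.1809 / 0.3398 × 100 = 53.25 %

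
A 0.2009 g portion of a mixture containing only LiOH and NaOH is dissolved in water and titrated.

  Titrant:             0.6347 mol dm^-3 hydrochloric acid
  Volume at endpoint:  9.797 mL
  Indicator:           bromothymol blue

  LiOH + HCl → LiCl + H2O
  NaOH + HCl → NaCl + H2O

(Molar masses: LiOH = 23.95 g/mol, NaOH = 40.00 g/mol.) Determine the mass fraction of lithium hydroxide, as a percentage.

n(HCl) = 0.009797 × 0.6347 = 6.218 × 10^-3 mol
Let x = n(LiOH), y = n(NaOH).
Titrant: 1x + 1y = 6.218 × 10^-3;  mass: 23.95x + 40.00y = 0.2009
Solving, x = 2.980 × 10^-3 mol, y = 3.238 × 10^-3 mol
mass of LiOH = 2.980 × 10^-3 × 23.95 = 0.07137 g
% LiOH = 0.07137 / 0.2009 × 100 = 35.52 %

35.52 %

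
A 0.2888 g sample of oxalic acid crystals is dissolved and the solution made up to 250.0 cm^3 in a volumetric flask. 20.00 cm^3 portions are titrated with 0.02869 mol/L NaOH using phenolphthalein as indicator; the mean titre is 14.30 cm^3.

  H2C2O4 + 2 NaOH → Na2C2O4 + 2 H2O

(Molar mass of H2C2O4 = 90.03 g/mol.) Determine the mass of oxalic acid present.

0.2309 g

n(NaOH) per titration = 0.01430 × 0.02869 = 4.103 × 10^-4 mol
From the 1:2 ratio, n(H2C2O4) in each aliquot = 1/2 × 4.103 × 10^-4 = 2.051 × 10^-4 mol
n(H2C2O4) in the whole flask = 2.051 × 10^-4 × 250.0/20.00 = 2.564 × 10^-3 mol
mass of H2C2O4 = 2.564 × 10^-3 × 90.03 = 0.2309 g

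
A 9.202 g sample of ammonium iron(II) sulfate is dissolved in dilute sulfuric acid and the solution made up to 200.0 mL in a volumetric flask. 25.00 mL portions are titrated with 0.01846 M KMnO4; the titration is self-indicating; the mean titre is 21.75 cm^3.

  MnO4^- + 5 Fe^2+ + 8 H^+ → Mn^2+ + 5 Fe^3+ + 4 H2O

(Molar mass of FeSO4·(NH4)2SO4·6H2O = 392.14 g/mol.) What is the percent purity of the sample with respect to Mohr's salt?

n(KMnO4) per titration = 0.02175 × 0.01846 = 4.015 × 10^-4 mol
From the 5:1 ratio, n(FeSO4·(NH4)2SO4·6H2O) in each aliquot = 5/1 × 4.015 × 10^-4 = 2.008 × 10^-3 mol
n(FeSO4·(NH4)2SO4·6H2O) in the whole flask = 2.008 × 10^-3 × 200.0/25.00 = 0.01606 mol
mass of FeSO4·(NH4)2SO4·6H2O = 0.01606 × 392.14 = 6.298 g
% FeSO4·(NH4)2SO4·6H2O = 6.298 / 9.202 × 100 = 68.44 %

68.44 %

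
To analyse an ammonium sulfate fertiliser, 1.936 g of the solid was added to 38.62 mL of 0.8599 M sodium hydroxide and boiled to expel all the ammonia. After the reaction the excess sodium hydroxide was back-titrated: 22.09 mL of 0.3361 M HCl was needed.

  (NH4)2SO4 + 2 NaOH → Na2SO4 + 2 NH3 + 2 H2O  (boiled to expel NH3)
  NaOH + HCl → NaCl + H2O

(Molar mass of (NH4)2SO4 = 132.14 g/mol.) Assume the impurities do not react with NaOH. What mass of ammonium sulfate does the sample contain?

n(NaOH) added = 0.03862 × 0.8599 = 0.03321 mol
n(HCl) used in back-titration = 0.02209 × 0.3361 = 7.424 × 10^-3 mol
n(NaOH) left over = 7.424 × 10^-3 mol (1:1 ratio)
n(NaOH) consumed by analyte = 0.03321 − 7.424 × 10^-3 = 0.02578 mol
From the 1:2 ratio, n((NH4)2SO4) = 1/2 × 0.02578 = 0.01289 mol
mass of (NH4)2SO4 = 0.01289 × 132.14 = 1.704 g

1.704 g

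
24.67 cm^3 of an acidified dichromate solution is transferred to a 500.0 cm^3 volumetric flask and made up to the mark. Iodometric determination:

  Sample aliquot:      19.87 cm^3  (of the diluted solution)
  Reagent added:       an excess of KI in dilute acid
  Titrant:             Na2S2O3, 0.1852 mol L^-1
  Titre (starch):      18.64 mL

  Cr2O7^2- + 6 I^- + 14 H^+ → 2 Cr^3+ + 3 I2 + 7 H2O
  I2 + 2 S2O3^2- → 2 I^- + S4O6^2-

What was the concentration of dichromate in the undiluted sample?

n(S2O3^2-) = 0.01864 × 0.1852 = 3.452 × 10^-3 mol
n(I2) = n(S2O3^2-)/2 = 1.726 × 10^-3 mol
From the 1:3 ratio, n(Cr2O7^2-) in the aliquot = 1/3 × 1.726 × 10^-3 = 5.754 × 10^-4 mol
[Cr2O7^2-]_dilute = 5.754 × 10^-4 / 0.01987 = 0.02896 mol/L
[Cr2O7^2-]_original = 0.02896 × 500.0/24.67 = 0.5869 mol/L

0.5869 mol/L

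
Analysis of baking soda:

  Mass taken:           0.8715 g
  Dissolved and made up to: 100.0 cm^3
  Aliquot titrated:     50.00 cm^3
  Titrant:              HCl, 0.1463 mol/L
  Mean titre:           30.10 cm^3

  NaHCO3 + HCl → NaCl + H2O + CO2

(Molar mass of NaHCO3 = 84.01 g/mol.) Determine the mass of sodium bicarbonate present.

0.7399 g

n(HCl) per titration = 0.03010 × 0.1463 = 4.404 × 10^-3 mol
n(NaHCO3) in each aliquot = 4.404 × 10^-3 mol (1:1 ratio)
n(NaHCO3) in the whole flask = 4.404 × 10^-3 × 100.0/50.00 = 8.807 × 10^-3 mol
mass of NaHCO3 = 8.807 × 10^-3 × 84.01 = 0.7399 g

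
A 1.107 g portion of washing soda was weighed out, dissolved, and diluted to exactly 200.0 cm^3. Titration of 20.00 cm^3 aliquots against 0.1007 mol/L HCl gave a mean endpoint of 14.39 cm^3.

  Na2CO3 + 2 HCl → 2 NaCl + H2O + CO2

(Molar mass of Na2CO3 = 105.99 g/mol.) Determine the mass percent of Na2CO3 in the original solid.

n(HCl) per titration = 0.01439 × 0.1007 = 1.449 × 10^-3 mol
From the 1:2 ratio, n(Na2CO3) in each aliquot = 1/2 × 1.449 × 10^-3 = 7.245 × 10^-4 mol
n(Na2CO3) in the whole flask = 7.245 × 10^-4 × 200.0/20.00 = 7.245 × 10^-3 mol
mass of Na2CO3 = 7.245 × 10^-3 × 105.99 = 0.7679 g
% Na2CO3 = 0.7679 / 1.107 × 100 = 69.37 %

69.37 %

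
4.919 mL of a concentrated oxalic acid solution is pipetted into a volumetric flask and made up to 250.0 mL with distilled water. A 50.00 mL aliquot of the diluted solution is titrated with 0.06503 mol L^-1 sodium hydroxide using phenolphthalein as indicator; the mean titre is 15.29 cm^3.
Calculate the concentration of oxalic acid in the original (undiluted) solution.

H2C2O4 + 2 NaOH → Na2C2O4 + 2 H2O
n(NaOH) = 0.01529 × 0.06503 = 9.943 × 10^-4 mol
From the 1:2 ratio, n(H2C2O4) in the aliquot = 1/2 × 9.943 × 10^-4 = 4.972 × 10^-4 mol
[H2C2O4]_dilute = 4.972 × 10^-4 / 0.05000 = 0.009943 mol/L
Dilution factor = 250.0 / 4.919 = 50.82
[H2C2O4]_stock = 0.009943 × 50.82 = 0.5053 mol/L

0.5053 mol/L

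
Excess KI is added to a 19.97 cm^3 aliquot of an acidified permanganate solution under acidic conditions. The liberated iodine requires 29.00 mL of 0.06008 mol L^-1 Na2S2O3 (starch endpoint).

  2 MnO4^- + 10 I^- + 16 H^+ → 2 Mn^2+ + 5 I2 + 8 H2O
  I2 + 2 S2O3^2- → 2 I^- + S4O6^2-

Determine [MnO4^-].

0.01745 mol/L

n(S2O3^2-) = 0.02900 × 0.06008 = 1.742 × 10^-3 mol
n(I2) = n(S2O3^2-)/2 = 8.712 × 10^-4 mol
From the 2:5 ratio, n(MnO4^-) in the aliquot = 2/5 × 8.712 × 10^-4 = 3.485 × 10^-4 mol
[MnO4^-] = 3.485 × 10^-4 / 0.01997 = 0.01745 mol/L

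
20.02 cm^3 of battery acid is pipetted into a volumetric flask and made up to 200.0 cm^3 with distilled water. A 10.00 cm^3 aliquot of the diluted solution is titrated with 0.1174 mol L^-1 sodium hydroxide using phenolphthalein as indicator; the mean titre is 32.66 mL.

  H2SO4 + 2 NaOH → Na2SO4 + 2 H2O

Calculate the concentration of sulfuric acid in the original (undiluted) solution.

1.915 mol/L

n(NaOH) = 0.03266 × 0.1174 = 3.834 × 10^-3 mol
From the 1:2 ratio, n(H2SO4) in the aliquot = 1/2 × 3.834 × 10^-3 = 1.917 × 10^-3 mol
[H2SO4]_dilute = 1.917 × 10^-3 / 0.01000 = 0.1917 mol/L
Dilution factor = 200.0 / 20.02 = 9.990
[H2SO4]_stock = 0.1917 × 9.990 = 1.915 mol/L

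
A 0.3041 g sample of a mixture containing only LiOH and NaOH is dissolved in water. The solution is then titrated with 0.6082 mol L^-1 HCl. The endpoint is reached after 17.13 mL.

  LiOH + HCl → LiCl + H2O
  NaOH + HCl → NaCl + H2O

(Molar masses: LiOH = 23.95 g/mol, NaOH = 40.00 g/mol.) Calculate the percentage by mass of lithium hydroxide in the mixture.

55.27 %

n(HCl) = 0.01713 × 0.6082 = 0.01042 mol
Let x = n(LiOH), y = n(NaOH).
Titrant: 1x + 1y = 0.01042;  mass: 23.95x + 40.00y = 0.3041
Solving, x = 7.018 × 10^-3 mol, y = 3.400 × 10^-3 mol
mass of LiOH = 7.018 × 10^-3 × 23.95 = 0.1681 g
% LiOH = 0.1681 / 0.3041 × 100 = 55.27 %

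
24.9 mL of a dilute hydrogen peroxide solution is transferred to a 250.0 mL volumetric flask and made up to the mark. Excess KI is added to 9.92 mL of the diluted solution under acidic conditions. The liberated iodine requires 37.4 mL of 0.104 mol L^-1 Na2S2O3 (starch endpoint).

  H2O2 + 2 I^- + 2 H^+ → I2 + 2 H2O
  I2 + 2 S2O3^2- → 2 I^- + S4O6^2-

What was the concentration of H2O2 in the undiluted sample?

1.97 mol/L

n(S2O3^2-) = 0.0374 × 0.104 = 3.89 × 10^-3 mol
n(I2) = n(S2O3^2-)/2 = 1.94 × 10^-3 mol
n(H2O2) in the aliquot = 1.94 × 10^-3 mol (1:1 ratio)
[H2O2]_dilute = 1.94 × 10^-3 / 0.00992 = 0.196 mol/L
[H2O2]_original = 0.196 × 250.0/24.9 = 1.97 mol/L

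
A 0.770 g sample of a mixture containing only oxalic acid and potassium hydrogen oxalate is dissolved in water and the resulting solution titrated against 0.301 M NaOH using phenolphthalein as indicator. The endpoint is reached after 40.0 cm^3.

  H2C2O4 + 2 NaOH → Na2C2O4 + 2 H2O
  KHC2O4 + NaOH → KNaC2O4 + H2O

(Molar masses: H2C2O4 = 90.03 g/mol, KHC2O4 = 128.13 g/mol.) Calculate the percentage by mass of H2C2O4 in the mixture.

n(NaOH) = 0.0400 × 0.301 = 0.0120 mol
Let x = n(H2C2O4), y = n(KHC2O4).
Titrant: 2x + 1y = 0.0120;  mass: 90.03x + 128.13y = 0.770
Solving, x = 4.65 × 10^-3 mol, y = 2.74 × 10^-3 mol
mass of H2C2O4 = 4.65 × 10^-3 × 90.03 = 0.418 g
% H2C2O4 = 0.418 / 0.770 × 100 = 54.3 %

54.3 %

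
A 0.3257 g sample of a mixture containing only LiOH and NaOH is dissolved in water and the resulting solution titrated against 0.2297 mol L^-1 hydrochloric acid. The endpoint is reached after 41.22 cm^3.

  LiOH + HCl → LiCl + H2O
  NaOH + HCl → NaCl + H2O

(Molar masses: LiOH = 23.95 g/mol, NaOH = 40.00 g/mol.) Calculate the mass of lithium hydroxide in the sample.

0.07913 g

n(HCl) = 0.04122 × 0.2297 = 9.468 × 10^-3 mol
Let x = n(LiOH), y = n(NaOH).
Titrant: 1x + 1y = 9.468 × 10^-3;  mass: 23.95x + 40.00y = 0.3257
Solving, x = 3.304 × 10^-3 mol, y = 6.164 × 10^-3 mol
mass of LiOH = 3.304 × 10^-3 × 23.95 = 0.07913 g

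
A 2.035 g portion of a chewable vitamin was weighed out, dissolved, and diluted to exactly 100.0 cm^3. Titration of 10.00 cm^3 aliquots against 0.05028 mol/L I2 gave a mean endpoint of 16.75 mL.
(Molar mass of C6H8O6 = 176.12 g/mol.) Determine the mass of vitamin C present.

C6H8O6 + I2 → C6H6O6 + 2 HI
n(I2) per titration = 0.01675 × 0.05028 = 8.422 × 10^-4 mol
n(C6H8O6) in each aliquot = 8.422 × 10^-4 mol (1:1 ratio)
n(C6H8O6) in the whole flask = 8.422 × 10^-4 × 100.0/10.00 = 8.422 × 10^-3 mol
mass of C6H8O6 = 8.422 × 10^-3 × 176.12 = 1.483 g

1.483 g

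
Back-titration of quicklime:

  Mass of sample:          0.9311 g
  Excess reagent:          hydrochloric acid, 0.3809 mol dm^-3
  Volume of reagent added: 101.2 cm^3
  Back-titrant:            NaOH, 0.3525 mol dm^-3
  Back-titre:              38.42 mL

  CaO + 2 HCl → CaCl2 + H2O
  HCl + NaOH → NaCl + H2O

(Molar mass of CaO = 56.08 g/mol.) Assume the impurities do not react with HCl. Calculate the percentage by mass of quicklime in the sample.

75.30 %

n(HCl) added = 0.1012 × 0.3809 = 0.03855 mol
n(NaOH) used in back-titration = 0.03842 × 0.3525 = 0.01354 mol
n(HCl) left over = 0.01354 mol (1:1 ratio)
n(HCl) consumed by analyte = 0.03855 − 0.01354 = 0.02500 mol
From the 1:2 ratio, n(CaO) = 1/2 × 0.02500 = 0.01250 mol
mass of CaO = 0.01250 × 56.08 = 0.7011 g
% CaO = 0.7011 / 0.9311 × 100 = 75.30 %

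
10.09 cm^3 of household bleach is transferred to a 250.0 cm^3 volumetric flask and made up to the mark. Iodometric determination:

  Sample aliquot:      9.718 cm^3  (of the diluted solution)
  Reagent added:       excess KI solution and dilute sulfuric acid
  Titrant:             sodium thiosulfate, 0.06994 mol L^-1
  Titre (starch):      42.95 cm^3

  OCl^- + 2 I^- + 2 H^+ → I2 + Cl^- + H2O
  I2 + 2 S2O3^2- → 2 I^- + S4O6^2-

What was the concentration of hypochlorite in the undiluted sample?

3.829 mol/L

n(S2O3^2-) = 0.04295 × 0.06994 = 3.004 × 10^-3 mol
n(I2) = n(S2O3^2-)/2 = 1.502 × 10^-3 mol
n(OCl^-) in the aliquot = 1.502 × 10^-3 mol (1:1 ratio)
[OCl^-]_dilute = 1.502 × 10^-3 / 0.009718 = 0.1546 mol/L
[OCl^-]_original = 0.1546 × 250.0/10.09 = 3.829 mol/L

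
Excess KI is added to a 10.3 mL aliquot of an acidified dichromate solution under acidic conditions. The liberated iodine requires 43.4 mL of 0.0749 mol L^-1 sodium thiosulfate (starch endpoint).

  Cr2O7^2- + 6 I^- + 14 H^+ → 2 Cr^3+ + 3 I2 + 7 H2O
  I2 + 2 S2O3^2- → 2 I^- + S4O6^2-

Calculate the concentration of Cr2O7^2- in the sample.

n(S2O3^2-) = 0.0434 × 0.0749 = 3.25 × 10^-3 mol
n(I2) = n(S2O3^2-)/2 = 1.63 × 10^-3 mol
From the 1:3 ratio, n(Cr2O7^2-) in the aliquot = 1/3 × 1.63 × 10^-3 = 5.42 × 10^-4 mol
[Cr2O7^2-] = 5.42 × 10^-4 / 0.0103 = 0.0526 mol/L

0.0526 mol/L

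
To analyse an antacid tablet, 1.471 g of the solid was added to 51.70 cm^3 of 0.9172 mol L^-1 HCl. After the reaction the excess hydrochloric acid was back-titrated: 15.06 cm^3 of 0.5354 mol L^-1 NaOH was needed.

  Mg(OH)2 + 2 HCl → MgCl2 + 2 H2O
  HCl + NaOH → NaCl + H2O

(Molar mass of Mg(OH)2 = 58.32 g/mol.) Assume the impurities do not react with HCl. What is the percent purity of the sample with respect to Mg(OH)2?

n(HCl) added = 0.05170 × 0.9172 = 0.04742 mol
n(NaOH) used in back-titration = 0.01506 × 0.5354 = 8.063 × 10^-3 mol
n(HCl) left over = 8.063 × 10^-3 mol (1:1 ratio)
n(HCl) consumed by analyte = 0.04742 − 8.063 × 10^-3 = 0.03936 mol
From the 1:2 ratio, n(Mg(OH)2) = 1/2 × 0.03936 = 0.01968 mol
mass of Mg(OH)2 = 0.01968 × 58.32 = 1.148 g
% Mg(OH)2 = 1.148 / 1.471 × 100 = 78.02 %

78.02 %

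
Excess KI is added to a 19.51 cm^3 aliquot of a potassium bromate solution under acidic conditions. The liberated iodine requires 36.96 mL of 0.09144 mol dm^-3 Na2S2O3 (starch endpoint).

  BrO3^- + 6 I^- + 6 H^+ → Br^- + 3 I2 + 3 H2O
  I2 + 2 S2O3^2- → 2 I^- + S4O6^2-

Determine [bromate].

0.02887 mol/L

n(S2O3^2-) = 0.03696 × 0.09144 = 3.380 × 10^-3 mol
n(I2) = n(S2O3^2-)/2 = 1.690 × 10^-3 mol
From the 1:3 ratio, n(BrO3^-) in the aliquot = 1/3 × 1.690 × 10^-3 = 5.633 × 10^-4 mol
[BrO3^-] = 5.633 × 10^-4 / 0.01951 = 0.02887 mol/L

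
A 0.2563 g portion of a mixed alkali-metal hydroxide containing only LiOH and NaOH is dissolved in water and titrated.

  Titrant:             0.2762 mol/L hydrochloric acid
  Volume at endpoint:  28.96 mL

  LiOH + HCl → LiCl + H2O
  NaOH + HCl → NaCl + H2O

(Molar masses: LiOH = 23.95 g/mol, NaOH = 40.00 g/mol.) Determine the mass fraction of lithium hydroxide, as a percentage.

37.06 %

n(HCl) = 0.02896 × 0.2762 = 7.999 × 10^-3 mol
Let x = n(LiOH), y = n(NaOH).
Titrant: 1x + 1y = 7.999 × 10^-3;  mass: 23.95x + 40.00y = 0.2563
Solving, x = 3.966 × 10^-3 mol, y = 4.033 × 10^-3 mol
mass of LiOH = 3.966 × 10^-3 × 23.95 = 0.09498 g
% LiOH = 0.09498 / 0.2563 × 100 = 37.06 %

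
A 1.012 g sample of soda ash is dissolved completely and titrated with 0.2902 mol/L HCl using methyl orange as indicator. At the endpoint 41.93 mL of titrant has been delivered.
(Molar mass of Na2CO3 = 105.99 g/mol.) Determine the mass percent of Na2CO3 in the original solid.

Na2CO3 + 2 HCl → 2 NaCl + H2O + CO2
n(HCl) = 0.04193 L × 0.2902 mol/L = 0.01217 mol
From the 1:2 ratio, n(Na2CO3) = 1/2 × 0.01217 = 6.084 × 10^-3 mol
mass of Na2CO3 = 6.084 × 10^-3 × 105.99 g/mol = 0.6448 g
% Na2CO3 = 0.6448 / 1.012 × 100 = 63.72 %

63.72 %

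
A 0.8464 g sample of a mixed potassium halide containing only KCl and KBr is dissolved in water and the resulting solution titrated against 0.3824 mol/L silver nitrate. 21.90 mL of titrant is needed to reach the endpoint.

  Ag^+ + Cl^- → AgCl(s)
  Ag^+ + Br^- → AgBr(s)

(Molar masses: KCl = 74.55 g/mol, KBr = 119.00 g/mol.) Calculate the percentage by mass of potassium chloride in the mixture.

n(AgNO3) = 0.02190 × 0.3824 = 8.375 × 10^-3 mol
Let x = n(KCl), y = n(KBr).
Titrant: 1x + 1y = 8.375 × 10^-3;  mass: 74.55x + 119.00y = 0.8464
Solving, x = 3.378 × 10^-3 mol, y = 4.996 × 10^-3 mol
mass of KCl = 3.378 × 10^-3 × 74.55 = 0.2519 g
% KCl = 0.2519 / 0.8464 × 100 = 29.76 %

29.76 %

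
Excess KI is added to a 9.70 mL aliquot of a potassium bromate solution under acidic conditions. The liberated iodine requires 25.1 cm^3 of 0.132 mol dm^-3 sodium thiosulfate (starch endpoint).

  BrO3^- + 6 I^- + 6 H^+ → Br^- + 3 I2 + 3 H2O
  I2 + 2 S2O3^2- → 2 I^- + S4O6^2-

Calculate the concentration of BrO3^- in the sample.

0.0569 mol/L

n(S2O3^2-) = 0.0251 × 0.132 = 3.31 × 10^-3 mol
n(I2) = n(S2O3^2-)/2 = 1.66 × 10^-3 mol
From the 1:3 ratio, n(BrO3^-) in the aliquot = 1/3 × 1.66 × 10^-3 = 5.52 × 10^-4 mol
[BrO3^-] = 5.52 × 10^-4 / 0.00970 = 0.0569 mol/L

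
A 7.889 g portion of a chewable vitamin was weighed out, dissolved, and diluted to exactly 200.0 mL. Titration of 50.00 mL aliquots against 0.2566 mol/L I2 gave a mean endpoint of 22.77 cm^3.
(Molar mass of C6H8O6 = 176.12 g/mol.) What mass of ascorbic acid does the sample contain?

C6H8O6 + I2 → C6H6O6 + 2 HI
n(I2) per titration = 0.02277 × 0.2566 = 5.843 × 10^-3 mol
n(C6H8O6) in each aliquot = 5.843 × 10^-3 mol (1:1 ratio)
n(C6H8O6) in the whole flask = 5.843 × 10^-3 × 200.0/50.00 = 0.02337 mol
mass of C6H8O6 = 0.02337 × 176.12 = 4.116 g

4.116 g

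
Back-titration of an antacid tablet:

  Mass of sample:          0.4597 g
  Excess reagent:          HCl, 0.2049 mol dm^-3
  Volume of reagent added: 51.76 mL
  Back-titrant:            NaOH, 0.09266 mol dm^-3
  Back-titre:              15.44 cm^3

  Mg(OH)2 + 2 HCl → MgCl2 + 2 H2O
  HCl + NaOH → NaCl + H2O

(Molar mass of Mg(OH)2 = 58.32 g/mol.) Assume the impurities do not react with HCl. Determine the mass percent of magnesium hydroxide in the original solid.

58.20 %

n(HCl) added = 0.05176 × 0.2049 = 0.01061 mol
n(NaOH) used in back-titration = 0.01544 × 0.09266 = 1.431 × 10^-3 mol
n(HCl) left over = 1.431 × 10^-3 mol (1:1 ratio)
n(HCl) consumed by analyte = 0.01061 − 1.431 × 10^-3 = 9.175 × 10^-3 mol
From the 1:2 ratio, n(Mg(OH)2) = 1/2 × 9.175 × 10^-3 = 4.587 × 10^-3 mol
mass of Mg(OH)2 = 4.587 × 10^-3 × 58.32 = 0.2675 g
% Mg(OH)2 = 0.2675 / 0.4597 × 100 = 58.20 %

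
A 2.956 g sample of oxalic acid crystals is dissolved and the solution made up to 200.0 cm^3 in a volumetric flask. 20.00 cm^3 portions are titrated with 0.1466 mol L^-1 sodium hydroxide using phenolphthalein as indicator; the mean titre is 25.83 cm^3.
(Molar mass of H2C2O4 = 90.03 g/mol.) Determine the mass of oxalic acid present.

H2C2O4 + 2 NaOH → Na2C2O4 + 2 H2O
n(NaOH) per titration = 0.02583 × 0.1466 = 3.787 × 10^-3 mol
From the 1:2 ratio, n(H2C2O4) in each aliquot = 1/2 × 3.787 × 10^-3 = 1.893 × 10^-3 mol
n(H2C2O4) in the whole flask = 1.893 × 10^-3 × 200.0/20.00 = 0.01893 mol
mass of H2C2O4 = 0.01893 × 90.03 = 1.705 g

1.705 g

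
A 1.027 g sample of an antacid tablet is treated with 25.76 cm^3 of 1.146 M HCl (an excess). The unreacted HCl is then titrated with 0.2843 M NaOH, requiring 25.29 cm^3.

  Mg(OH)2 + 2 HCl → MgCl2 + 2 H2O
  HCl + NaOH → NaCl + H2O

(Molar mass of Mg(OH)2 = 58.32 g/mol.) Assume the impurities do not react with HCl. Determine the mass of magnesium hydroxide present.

n(HCl) added = 0.02576 × 1.146 = 0.02952 mol
n(NaOH) used in back-titration = 0.02529 × 0.2843 = 7.190 × 10^-3 mol
n(HCl) left over = 7.190 × 10^-3 mol (1:1 ratio)
n(HCl) consumed by analyte = 0.02952 − 7.190 × 10^-3 = 0.02233 mol
From the 1:2 ratio, n(Mg(OH)2) = 1/2 × 0.02233 = 0.01117 mol
mass of Mg(OH)2 = 0.01117 × 58.32 = 0.6512 g

0.6512 g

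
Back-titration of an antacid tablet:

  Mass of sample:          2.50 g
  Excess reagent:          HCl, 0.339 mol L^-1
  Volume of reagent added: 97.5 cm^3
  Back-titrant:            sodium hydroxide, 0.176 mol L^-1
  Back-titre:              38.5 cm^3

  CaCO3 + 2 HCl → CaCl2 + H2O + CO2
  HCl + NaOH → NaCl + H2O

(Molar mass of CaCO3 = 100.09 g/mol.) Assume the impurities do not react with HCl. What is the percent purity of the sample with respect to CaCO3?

52.6 %

n(HCl) added = 0.0975 × 0.339 = 0.0331 mol
n(NaOH) used in back-titration = 0.0385 × 0.176 = 6.78 × 10^-3 mol
n(HCl) left over = 6.78 × 10^-3 mol (1:1 ratio)
n(HCl) consumed by analyte = 0.0331 − 6.78 × 10^-3 = 0.0263 mol
From the 1:2 ratio, n(CaCO3) = 1/2 × 0.0263 = 0.0131 mol
mass of CaCO3 = 0.0131 × 100.09 = 1.32 g
% CaCO3 = 1.32 / 2.50 × 100 = 52.6 %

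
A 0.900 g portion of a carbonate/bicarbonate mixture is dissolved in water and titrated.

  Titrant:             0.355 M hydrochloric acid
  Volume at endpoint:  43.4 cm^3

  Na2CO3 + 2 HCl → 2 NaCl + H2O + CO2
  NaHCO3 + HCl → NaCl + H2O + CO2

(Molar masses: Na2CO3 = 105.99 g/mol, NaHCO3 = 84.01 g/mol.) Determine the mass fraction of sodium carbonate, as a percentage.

n(HCl) = 0.0434 × 0.355 = 0.0154 mol
Let x = n(Na2CO3), y = n(NaHCO3).
Titrant: 2x + 1y = 0.0154;  mass: 105.99x + 84.01y = 0.900
Solving, x = 6.36 × 10^-3 mol, y = 2.69 × 10^-3 mol
mass of Na2CO3 = 6.36 × 10^-3 × 105.99 = 0.674 g
% Na2CO3 = 0.674 / 0.900 × 100 = 74.9 %

74.9 %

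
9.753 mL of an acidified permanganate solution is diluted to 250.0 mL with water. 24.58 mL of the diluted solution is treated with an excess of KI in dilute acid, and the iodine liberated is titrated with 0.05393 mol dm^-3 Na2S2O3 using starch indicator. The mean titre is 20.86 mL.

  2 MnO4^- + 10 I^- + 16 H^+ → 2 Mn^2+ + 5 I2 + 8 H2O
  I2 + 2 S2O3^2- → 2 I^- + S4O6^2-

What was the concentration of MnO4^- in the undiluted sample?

0.2346 mol/L

n(S2O3^2-) = 0.02086 × 0.05393 = 1.125 × 10^-3 mol
n(I2) = n(S2O3^2-)/2 = 5.625 × 10^-4 mol
From the 2:5 ratio, n(MnO4^-) in the aliquot = 2/5 × 5.625 × 10^-4 = 2.250 × 10^-4 mol
[MnO4^-]_dilute = 2.250 × 10^-4 / 0.02458 = 0.009154 mol/L
[MnO4^-]_original = 0.009154 × 250.0/9.753 = 0.2346 mol/L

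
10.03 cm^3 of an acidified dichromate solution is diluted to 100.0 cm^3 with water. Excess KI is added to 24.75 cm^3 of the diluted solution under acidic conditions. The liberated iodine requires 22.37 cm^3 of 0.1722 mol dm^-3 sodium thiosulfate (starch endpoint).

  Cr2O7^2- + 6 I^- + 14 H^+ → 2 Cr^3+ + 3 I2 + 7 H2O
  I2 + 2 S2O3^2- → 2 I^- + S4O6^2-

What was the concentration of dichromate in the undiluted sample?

0.2586 mol/L

n(S2O3^2-) = 0.02237 × 0.1722 = 3.852 × 10^-3 mol
n(I2) = n(S2O3^2-)/2 = 1.926 × 10^-3 mol
From the 1:3 ratio, n(Cr2O7^2-) in the aliquot = 1/3 × 1.926 × 10^-3 = 6.420 × 10^-4 mol
[Cr2O7^2-]_dilute = 6.420 × 10^-4 / 0.02475 = 0.02594 mol/L
[Cr2O7^2-]_original = 0.02594 × 100.0/10.03 = 0.2586 mol/L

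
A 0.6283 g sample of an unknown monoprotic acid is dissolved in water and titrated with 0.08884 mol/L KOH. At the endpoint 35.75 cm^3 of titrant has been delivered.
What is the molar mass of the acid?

n(KOH) = 0.03575 L × 0.08884 mol/L = 3.176 × 10^-3 mol
n(HA) = 3.176 × 10^-3 mol (1:1 ratio)
M = m / n = 0.6283 g / 3.176 × 10^-3 mol = 197.8 g/mol

197.8 g/mol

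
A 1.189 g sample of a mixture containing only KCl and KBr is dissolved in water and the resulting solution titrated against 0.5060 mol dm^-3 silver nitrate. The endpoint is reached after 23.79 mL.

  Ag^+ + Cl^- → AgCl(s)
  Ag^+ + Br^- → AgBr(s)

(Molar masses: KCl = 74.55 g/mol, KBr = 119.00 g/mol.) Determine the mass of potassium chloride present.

n(AgNO3) = 0.02379 × 0.5060 = 0.01204 mol
Let x = n(KCl), y = n(KBr).
Titrant: 1x + 1y = 0.01204;  mass: 74.55x + 119.00y = 1.189
Solving, x = 5.478 × 10^-3 mol, y = 6.560 × 10^-3 mol
mass of KCl = 5.478 × 10^-3 × 74.55 = 0.4084 g

0.4084 g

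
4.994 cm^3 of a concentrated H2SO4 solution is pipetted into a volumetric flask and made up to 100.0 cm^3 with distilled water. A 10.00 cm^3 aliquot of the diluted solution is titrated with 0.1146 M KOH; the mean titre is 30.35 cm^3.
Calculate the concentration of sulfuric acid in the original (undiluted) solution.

3.482 M

H2SO4 + 2 KOH → K2SO4 + 2 H2O
n(KOH) = 0.03035 × 0.1146 = 3.478 × 10^-3 mol
From the 1:2 ratio, n(H2SO4) in the aliquot = 1/2 × 3.478 × 10^-3 = 1.739 × 10^-3 mol
[H2SO4]_dilute = 1.739 × 10^-3 / 0.01000 = 0.1739 mol/L
Dilution factor = 100.0 / 4.994 = 20.02
[H2SO4]_stock = 0.1739 × 20.02 = 3.482 mol/L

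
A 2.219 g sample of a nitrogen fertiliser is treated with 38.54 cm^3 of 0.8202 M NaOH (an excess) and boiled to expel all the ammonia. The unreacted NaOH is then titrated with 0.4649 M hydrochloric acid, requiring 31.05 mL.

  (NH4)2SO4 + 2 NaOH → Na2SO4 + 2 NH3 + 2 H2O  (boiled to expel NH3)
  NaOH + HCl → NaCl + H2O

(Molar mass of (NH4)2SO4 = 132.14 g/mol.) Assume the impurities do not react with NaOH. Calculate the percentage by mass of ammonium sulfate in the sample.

51.14 %

n(NaOH) added = 0.03854 × 0.8202 = 0.03161 mol
n(HCl) used in back-titration = 0.03105 × 0.4649 = 0.01444 mol
n(NaOH) left over = 0.01444 mol (1:1 ratio)
n(NaOH) consumed by analyte = 0.03161 − 0.01444 = 0.01718 mol
From the 1:2 ratio, n((NH4)2SO4) = 1/2 × 0.01718 = 8.588 × 10^-3 mol
mass of (NH4)2SO4 = 8.588 × 10^-3 × 132.14 = 1.135 g
% (NH4)2SO4 = 1.135 / 2.219 × 100 = 51.14 %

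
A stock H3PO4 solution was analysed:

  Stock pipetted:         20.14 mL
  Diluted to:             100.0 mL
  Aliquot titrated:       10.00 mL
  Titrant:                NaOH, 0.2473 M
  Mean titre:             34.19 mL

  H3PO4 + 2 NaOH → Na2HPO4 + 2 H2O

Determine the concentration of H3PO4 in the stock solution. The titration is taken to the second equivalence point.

2.099 M

n(NaOH) = 0.03419 × 0.2473 = 8.455 × 10^-3 mol
From the 1:2 ratio, n(H3PO4) in the aliquot = 1/2 × 8.455 × 10^-3 = 4.228 × 10^-3 mol
[H3PO4]_dilute = 4.228 × 10^-3 / 0.01000 = 0.4228 mol/L
Dilution factor = 100.0 / 20.14 = 4.965
[H3PO4]_stock = 0.4228 × 4.965 = 2.099 mol/L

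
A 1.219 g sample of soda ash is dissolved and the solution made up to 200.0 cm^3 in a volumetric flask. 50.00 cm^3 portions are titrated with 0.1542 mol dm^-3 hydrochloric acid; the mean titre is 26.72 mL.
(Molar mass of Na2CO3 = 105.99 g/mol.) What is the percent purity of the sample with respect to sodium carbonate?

Na2CO3 + 2 HCl → 2 NaCl + H2O + CO2
n(HCl) per titration = 0.02672 × 0.1542 = 4.120 × 10^-3 mol
From the 1:2 ratio, n(Na2CO3) in each aliquot = 1/2 × 4.120 × 10^-3 = 2.060 × 10^-3 mol
n(Na2CO3) in the whole flask = 2.060 × 10^-3 × 200.0/50.00 = 8.240 × 10^-3 mol
mass of Na2CO3 = 8.240 × 10^-3 × 105.99 = 0.8734 g
% Na2CO3 = 0.8734 / 1.219 × 100 = 71.65 %

71.65 %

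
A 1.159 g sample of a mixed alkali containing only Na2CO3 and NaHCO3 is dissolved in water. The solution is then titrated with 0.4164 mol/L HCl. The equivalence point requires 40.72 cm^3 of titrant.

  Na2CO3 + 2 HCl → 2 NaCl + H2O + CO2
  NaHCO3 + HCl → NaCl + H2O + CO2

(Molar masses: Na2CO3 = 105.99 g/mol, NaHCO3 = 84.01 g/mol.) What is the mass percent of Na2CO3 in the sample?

39.14 %

n(HCl) = 0.04072 × 0.4164 = 0.01696 mol
Let x = n(Na2CO3), y = n(NaHCO3).
Titrant: 2x + 1y = 0.01696;  mass: 105.99x + 84.01y = 1.159
Solving, x = 4.280 × 10^-3 mol, y = 8.397 × 10^-3 mol
mass of Na2CO3 = 4.280 × 10^-3 × 105.99 = 0.4536 g
% Na2CO3 = 0.4536 / 1.159 × 100 = 39.14 %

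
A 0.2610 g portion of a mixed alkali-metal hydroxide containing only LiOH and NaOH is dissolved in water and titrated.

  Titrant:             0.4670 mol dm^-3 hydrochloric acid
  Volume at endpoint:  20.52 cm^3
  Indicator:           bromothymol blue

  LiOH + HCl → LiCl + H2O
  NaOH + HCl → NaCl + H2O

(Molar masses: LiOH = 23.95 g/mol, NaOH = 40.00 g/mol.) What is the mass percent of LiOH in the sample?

69.93 %

n(HCl) = 0.02052 × 0.4670 = 9.583 × 10^-3 mol
Let x = n(LiOH), y = n(NaOH).
Titrant: 1x + 1y = 9.583 × 10^-3;  mass: 23.95x + 40.00y = 0.2610
Solving, x = 7.621 × 10^-3 mol, y = 1.962 × 10^-3 mol
mass of LiOH = 7.621 × 10^-3 × 23.95 = 0.1825 g
% LiOH = 0.1825 / 0.2610 × 100 = 69.93 %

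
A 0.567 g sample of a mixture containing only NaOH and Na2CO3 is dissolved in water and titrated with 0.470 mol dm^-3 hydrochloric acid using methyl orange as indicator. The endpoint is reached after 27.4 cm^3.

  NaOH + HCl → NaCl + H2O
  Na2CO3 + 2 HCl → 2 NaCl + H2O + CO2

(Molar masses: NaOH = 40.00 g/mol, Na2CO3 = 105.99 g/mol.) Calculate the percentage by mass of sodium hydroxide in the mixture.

62.7 %

n(HCl) = 0.0274 × 0.470 = 0.0129 mol
Let x = n(NaOH), y = n(Na2CO3).
Titrant: 1x + 2y = 0.0129;  mass: 40.00x + 105.99y = 0.567
Solving, x = 8.89 × 10^-3 mol, y = 2.00 × 10^-3 mol
mass of NaOH = 8.89 × 10^-3 × 40.00 = 0.355 g
% NaOH = 0.355 / 0.567 × 100 = 62.7 %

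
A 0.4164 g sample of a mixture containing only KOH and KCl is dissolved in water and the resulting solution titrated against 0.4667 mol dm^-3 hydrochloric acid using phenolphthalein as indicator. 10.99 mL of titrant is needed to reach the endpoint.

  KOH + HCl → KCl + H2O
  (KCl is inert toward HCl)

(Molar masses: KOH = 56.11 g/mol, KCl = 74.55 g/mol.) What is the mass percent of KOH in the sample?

n(HCl) = 0.01099 × 0.4667 = 5.129 × 10^-3 mol
Let x = n(KOH), y = n(KCl).
Titrant: 1x = 5.129 × 10^-3;  mass: 56.11x + 74.55y = 0.4164
Solving, x = 5.129 × 10^-3 mol, y = 1.725 × 10^-3 mol
mass of KOH = 5.129 × 10^-3 × 56.11 = 0.2878 g
% KOH = 0.2878 / 0.4164 × 100 = 69.11 %

69.11 %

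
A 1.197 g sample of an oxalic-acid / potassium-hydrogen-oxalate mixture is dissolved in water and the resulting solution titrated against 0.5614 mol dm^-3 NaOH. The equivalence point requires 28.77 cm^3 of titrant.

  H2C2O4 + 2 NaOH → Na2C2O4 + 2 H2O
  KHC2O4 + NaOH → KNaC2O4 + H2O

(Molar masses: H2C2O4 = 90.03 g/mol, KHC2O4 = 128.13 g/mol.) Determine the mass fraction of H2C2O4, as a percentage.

39.48 %

n(NaOH) = 0.02877 × 0.5614 = 0.01615 mol
Let x = n(H2C2O4), y = n(KHC2O4).
Titrant: 2x + 1y = 0.01615;  mass: 90.03x + 128.13y = 1.197
Solving, x = 5.249 × 10^-3 mol, y = 5.654 × 10^-3 mol
mass of H2C2O4 = 5.249 × 10^-3 × 90.03 = 0.4725 g
% H2C2O4 = 0.4725 / 1.197 × 100 = 39.48 %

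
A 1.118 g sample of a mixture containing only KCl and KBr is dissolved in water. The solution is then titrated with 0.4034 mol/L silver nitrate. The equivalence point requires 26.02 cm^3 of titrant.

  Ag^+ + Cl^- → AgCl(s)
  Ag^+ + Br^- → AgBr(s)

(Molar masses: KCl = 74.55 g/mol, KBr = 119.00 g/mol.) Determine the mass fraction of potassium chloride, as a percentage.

n(AgNO3) = 0.02602 × 0.4034 = 0.01050 mol
Let x = n(KCl), y = n(KBr).
Titrant: 1x + 1y = 0.01050;  mass: 74.55x + 119.00y = 1.118
Solving, x = 2.949 × 10^-3 mol, y = 7.548 × 10^-3 mol
mass of KCl = 2.949 × 10^-3 × 74.55 = 0.2198 g
% KCl = 0.2198 / 1.118 × 100 = 19.66 %

19.66 %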